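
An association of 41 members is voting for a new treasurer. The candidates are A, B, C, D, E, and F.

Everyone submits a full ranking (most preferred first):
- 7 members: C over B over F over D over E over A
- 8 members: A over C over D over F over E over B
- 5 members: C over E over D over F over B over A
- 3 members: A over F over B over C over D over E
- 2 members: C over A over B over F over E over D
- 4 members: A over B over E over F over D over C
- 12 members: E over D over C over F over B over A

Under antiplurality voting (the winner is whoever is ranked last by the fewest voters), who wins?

F

Last-place votes: A 24, B 8, C 4, D 2, E 3, F 0.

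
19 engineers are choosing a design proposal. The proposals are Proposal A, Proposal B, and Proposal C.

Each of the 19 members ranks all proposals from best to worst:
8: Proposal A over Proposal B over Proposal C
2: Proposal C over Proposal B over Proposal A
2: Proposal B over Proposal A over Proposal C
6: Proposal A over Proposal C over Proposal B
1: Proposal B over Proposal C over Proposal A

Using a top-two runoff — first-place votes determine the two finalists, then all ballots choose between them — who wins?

Round 1 first-place votes: Proposal A 14, Proposal B 3, Proposal C 2. Proposal A and Proposal B advance.
Runoff: Proposal A is ranked above Proposal B on 14 ballots, Proposal B above Proposal A on 5.

Proposal A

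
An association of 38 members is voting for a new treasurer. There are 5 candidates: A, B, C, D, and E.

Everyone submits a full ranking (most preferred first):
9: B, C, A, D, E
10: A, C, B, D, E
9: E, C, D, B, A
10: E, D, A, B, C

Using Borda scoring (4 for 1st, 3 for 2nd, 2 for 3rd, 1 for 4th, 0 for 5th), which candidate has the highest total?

C

A: 9×2 + 10×4 + 9×0 + 10×2 = 78
B: 9×4 + 10×2 + 9×1 + 10×1 = 75
C: 9×3 + 10×3 + 9×3 + 10×0 = 84
D: 9×1 + 10×1 + 9×2 + 10×3 = 67
E: 9×0 + 10×0 + 9×4 + 10×4 = 76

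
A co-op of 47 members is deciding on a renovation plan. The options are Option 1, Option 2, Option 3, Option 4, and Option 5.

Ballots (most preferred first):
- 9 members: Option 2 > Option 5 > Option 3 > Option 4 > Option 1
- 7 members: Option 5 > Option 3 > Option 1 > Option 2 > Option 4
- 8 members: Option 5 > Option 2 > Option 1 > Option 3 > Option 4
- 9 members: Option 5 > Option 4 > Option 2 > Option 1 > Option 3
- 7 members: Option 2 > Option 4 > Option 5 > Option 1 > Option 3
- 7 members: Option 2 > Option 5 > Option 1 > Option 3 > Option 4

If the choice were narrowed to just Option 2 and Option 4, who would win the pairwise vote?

Option 2

Option 2 is ranked above Option 4 on 38 ballots; Option 4 above Option 2 on 9.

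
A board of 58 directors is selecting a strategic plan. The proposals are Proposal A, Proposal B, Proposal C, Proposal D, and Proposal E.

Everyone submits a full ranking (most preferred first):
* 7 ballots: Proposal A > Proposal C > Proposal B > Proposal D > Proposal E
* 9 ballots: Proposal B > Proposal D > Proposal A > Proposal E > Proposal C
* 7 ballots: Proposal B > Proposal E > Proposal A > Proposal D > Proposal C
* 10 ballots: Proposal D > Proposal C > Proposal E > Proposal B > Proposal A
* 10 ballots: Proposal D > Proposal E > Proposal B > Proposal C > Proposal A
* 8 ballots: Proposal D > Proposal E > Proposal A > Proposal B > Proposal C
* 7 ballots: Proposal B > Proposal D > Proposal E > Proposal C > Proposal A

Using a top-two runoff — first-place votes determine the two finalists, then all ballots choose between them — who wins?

Proposal B

Round 1 first-place votes: Proposal A 7, Proposal B 23, Proposal C 0, Proposal D 28, Proposal E 0. Proposal D and Proposal B advance.
Runoff: Proposal D is ranked above Proposal B on 28 ballots, Proposal B above Proposal D on 30.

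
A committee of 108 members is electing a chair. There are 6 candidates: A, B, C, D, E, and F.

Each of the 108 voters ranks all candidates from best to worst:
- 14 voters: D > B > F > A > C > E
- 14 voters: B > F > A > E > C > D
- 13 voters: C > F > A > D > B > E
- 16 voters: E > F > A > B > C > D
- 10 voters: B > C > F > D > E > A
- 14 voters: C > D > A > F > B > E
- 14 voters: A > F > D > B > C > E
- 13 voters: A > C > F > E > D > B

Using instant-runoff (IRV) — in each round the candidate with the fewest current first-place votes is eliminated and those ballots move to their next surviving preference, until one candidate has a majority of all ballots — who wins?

Round 1: A 27, B 24, C 27, D 14, E 16, F 0. F eliminated.
Round 2: A 27, B 24, C 27, D 14, E 16. D eliminated.
Round 3: A 27, B 38, C 27, E 16. E eliminated.
Round 4: A 43, B 38, C 27. C eliminated.
Round 5: A 70, B 38. A has a majority (≥55).

A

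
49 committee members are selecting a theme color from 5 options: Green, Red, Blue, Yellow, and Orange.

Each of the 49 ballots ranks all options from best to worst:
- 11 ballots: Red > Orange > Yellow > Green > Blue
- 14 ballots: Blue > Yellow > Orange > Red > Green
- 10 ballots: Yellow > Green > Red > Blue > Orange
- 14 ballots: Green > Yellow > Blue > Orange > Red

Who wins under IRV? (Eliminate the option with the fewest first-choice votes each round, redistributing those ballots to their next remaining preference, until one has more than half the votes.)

Round 1: Green 14, Red 11, Blue 14, Yellow 10, Orange 0. Orange eliminated.
Round 2: Green 14, Red 11, Blue 14, Yellow 10. Yellow eliminated.
Round 3: Green 24, Red 11, Blue 14. Red eliminated.
Round 4: Green 35, Blue 14. Green has a majority (≥25).

Green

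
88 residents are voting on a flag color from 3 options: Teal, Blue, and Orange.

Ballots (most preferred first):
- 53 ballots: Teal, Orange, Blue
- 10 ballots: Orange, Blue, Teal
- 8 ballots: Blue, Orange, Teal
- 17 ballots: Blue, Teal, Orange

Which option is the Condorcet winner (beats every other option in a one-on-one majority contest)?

Teal vs Blue: 53–35
Teal vs Orange: 70–18
Teal beats every other option.

Teal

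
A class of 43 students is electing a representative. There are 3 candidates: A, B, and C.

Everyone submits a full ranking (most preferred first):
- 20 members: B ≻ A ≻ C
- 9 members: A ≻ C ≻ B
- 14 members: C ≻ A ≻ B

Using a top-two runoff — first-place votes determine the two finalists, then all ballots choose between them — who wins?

C

Round 1 first-place votes: A 9, B 20, C 14. B and C advance.
Runoff: B is ranked above C on 20 ballots, C above B on 23.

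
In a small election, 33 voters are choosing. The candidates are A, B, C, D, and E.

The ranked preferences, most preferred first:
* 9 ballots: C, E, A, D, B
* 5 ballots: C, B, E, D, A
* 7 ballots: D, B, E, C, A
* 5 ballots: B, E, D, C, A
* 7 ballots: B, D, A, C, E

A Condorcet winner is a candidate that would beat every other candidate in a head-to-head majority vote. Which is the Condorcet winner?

B

B vs A: 24–9
B vs C: 19–14
B vs D: 17–16
B vs E: 24–9
B beats every other candidate.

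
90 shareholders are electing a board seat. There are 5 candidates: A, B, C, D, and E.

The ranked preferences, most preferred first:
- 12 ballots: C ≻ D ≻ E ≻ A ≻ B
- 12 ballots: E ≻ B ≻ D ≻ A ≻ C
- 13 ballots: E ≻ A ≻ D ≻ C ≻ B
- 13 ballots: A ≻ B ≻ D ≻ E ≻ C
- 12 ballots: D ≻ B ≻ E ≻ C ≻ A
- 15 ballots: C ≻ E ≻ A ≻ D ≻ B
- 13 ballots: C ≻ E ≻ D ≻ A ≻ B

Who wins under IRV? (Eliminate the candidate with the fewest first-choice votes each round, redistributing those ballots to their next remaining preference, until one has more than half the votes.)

E

Round 1: A 13, B 0, C 40, D 12, E 25. B eliminated.
Round 2: A 13, C 40, D 12, E 25. D eliminated.
Round 3: A 13, C 40, E 37. A eliminated.
Round 4: C 40, E 50. E has a majority (≥46).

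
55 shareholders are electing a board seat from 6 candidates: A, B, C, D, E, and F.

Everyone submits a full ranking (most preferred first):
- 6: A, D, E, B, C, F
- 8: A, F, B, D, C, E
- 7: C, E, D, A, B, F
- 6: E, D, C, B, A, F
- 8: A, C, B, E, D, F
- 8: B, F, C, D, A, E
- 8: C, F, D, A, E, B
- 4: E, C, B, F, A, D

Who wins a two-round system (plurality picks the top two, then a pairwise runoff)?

Round 1 first-place votes: A 22, B 8, C 15, D 0, E 10, F 0. A and C advance.
Runoff: A is ranked above C on 22 ballots, C above A on 33.

C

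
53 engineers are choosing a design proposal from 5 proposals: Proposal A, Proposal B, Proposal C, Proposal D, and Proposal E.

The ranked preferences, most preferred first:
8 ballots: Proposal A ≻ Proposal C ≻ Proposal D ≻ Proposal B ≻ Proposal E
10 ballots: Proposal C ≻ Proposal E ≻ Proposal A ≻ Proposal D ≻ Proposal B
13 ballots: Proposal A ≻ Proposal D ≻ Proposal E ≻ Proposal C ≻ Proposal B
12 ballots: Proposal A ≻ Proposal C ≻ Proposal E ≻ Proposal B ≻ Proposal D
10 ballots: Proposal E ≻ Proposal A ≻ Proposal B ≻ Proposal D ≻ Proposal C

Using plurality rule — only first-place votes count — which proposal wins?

Proposal A

First-place votes: Proposal A 33, Proposal B 0, Proposal C 10, Proposal D 0, Proposal E 10.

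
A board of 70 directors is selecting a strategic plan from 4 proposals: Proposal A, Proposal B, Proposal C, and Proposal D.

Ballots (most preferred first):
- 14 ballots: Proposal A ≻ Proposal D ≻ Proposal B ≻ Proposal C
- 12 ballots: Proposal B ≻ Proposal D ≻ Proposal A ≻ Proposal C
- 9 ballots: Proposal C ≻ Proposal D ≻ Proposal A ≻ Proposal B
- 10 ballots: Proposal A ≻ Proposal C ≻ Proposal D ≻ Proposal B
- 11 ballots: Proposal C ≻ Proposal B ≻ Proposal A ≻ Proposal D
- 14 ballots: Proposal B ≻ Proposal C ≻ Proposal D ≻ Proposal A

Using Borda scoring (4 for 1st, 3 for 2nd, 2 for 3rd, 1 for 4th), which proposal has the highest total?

Proposal A: 14×4 + 12×2 + 9×2 + 10×4 + 11×2 + 14×1 = 174
Proposal B: 14×2 + 12×4 + 9×1 + 10×1 + 11×3 + 14×4 = 184
Proposal C: 14×1 + 12×1 + 9×4 + 10×3 + 11×4 + 14×3 = 178
Proposal D: 14×3 + 12×3 + 9×3 + 10×2 + 11×1 + 14×2 = 164

Proposal B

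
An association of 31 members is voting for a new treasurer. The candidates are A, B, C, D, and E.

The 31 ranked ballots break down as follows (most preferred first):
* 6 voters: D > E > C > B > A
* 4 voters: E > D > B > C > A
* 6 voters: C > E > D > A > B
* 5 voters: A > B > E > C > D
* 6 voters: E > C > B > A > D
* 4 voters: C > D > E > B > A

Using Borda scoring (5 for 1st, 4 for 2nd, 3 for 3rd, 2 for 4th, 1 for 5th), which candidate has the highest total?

E

A: 6×1 + 4×1 + 6×2 + 5×5 + 6×2 + 4×1 = 63
B: 6×2 + 4×3 + 6×1 + 5×4 + 6×3 + 4×2 = 76
C: 6×3 + 4×2 + 6×5 + 5×2 + 6×4 + 4×5 = 110
D: 6×5 + 4×4 + 6×3 + 5×1 + 6×1 + 4×4 = 91
E: 6×4 + 4×5 + 6×4 + 5×3 + 6×5 + 4×3 = 125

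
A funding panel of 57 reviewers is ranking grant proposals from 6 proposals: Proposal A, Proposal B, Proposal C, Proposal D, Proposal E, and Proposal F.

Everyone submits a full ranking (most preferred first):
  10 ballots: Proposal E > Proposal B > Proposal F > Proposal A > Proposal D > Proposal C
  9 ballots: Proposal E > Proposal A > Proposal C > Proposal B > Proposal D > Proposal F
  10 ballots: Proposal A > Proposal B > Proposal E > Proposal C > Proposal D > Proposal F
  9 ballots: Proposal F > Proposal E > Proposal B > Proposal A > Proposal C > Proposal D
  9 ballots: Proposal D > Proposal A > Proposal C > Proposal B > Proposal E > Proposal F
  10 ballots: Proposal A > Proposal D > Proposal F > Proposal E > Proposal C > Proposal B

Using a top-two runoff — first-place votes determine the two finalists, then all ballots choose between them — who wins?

Proposal A

Round 1 first-place votes: Proposal A 20, Proposal B 0, Proposal C 0, Proposal D 9, Proposal E 19, Proposal F 9. Proposal A and Proposal E advance.
Runoff: Proposal A is ranked above Proposal E on 29 ballots, Proposal E above Proposal A on 28.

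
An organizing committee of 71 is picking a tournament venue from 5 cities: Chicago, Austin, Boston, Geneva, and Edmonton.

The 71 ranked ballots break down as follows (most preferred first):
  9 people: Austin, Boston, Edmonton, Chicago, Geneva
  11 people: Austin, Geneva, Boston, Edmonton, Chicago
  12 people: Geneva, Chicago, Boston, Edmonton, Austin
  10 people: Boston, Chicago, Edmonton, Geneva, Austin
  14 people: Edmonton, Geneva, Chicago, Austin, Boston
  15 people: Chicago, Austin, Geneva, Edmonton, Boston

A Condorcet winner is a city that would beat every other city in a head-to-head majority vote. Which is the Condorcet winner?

Geneva vs Chicago: 37–34
Geneva vs Austin: 36–35
Geneva vs Boston: 52–19
Geneva vs Edmonton: 38–33
Geneva beats every other city.

Geneva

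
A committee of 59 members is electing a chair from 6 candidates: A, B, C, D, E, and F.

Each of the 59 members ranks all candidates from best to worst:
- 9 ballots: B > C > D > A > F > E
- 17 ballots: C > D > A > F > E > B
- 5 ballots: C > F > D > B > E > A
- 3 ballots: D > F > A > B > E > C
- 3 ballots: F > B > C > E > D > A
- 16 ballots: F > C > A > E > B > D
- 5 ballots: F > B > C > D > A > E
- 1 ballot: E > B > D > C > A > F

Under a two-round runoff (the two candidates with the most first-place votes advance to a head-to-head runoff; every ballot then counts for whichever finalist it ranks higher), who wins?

C

Round 1 first-place votes: A 0, B 9, C 22, D 3, E 1, F 24. F and C advance.
Runoff: F is ranked above C on 27 ballots, C above F on 32.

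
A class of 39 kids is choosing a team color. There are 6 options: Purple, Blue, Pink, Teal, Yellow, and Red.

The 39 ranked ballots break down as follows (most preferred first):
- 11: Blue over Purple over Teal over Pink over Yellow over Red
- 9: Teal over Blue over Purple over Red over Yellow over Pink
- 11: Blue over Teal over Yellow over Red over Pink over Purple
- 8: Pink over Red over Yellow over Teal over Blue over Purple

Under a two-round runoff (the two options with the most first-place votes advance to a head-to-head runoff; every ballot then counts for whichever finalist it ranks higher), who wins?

Round 1 first-place votes: Purple 0, Blue 22, Pink 8, Teal 9, Yellow 0, Red 0. Blue and Teal advance.
Runoff: Blue is ranked above Teal on 22 ballots, Teal above Blue on 17.

Blue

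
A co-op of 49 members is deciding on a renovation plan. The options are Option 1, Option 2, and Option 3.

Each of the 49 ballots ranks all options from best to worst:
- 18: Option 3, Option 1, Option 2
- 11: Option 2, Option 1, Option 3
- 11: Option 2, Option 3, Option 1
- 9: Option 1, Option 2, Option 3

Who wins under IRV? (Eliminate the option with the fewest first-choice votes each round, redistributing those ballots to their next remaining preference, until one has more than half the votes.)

Option 2

Round 1: Option 1 9, Option 2 22, Option 3 18. Option 1 eliminated.
Round 2: Option 2 31, Option 3 18. Option 2 has a majority (≥25).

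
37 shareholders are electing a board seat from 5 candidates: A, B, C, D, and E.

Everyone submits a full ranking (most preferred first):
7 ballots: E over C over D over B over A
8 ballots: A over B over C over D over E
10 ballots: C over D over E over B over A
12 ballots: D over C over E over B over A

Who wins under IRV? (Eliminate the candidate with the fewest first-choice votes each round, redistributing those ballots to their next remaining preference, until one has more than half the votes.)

C

Round 1: A 8, B 0, C 10, D 12, E 7. B eliminated.
Round 2: A 8, C 10, D 12, E 7. E eliminated.
Round 3: A 8, C 17, D 12. A eliminated.
Round 4: C 25, D 12. C has a majority (≥19).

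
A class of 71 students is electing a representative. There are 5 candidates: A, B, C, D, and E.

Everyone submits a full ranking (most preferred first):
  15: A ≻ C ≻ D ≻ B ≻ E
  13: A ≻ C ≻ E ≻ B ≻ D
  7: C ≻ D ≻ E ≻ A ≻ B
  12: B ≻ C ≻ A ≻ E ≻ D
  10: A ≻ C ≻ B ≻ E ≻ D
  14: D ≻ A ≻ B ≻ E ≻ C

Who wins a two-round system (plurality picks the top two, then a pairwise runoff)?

Round 1 first-place votes: A 38, B 12, C 7, D 14, E 0. A and D advance.
Runoff: A is ranked above D on 50 ballots, D above A on 21.

A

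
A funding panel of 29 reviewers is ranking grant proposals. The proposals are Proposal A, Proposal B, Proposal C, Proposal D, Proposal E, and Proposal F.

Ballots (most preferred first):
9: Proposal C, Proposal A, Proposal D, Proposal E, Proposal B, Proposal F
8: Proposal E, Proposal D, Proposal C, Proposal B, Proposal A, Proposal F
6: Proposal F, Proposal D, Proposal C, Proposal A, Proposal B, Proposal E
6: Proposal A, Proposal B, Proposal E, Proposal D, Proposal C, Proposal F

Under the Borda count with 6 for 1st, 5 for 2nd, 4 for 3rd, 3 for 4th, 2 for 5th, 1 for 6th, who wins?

Proposal A: 9×5 + 8×2 + 6×3 + 6×6 = 115
Proposal B: 9×2 + 8×3 + 6×2 + 6×5 = 84
Proposal C: 9×6 + 8×4 + 6×4 + 6×2 = 122
Proposal D: 9×4 + 8×5 + 6×5 + 6×3 = 124
Proposal E: 9×3 + 8×6 + 6×1 + 6×4 = 105
Proposal F: 9×1 + 8×1 + 6×6 + 6×1 = 59

Proposal D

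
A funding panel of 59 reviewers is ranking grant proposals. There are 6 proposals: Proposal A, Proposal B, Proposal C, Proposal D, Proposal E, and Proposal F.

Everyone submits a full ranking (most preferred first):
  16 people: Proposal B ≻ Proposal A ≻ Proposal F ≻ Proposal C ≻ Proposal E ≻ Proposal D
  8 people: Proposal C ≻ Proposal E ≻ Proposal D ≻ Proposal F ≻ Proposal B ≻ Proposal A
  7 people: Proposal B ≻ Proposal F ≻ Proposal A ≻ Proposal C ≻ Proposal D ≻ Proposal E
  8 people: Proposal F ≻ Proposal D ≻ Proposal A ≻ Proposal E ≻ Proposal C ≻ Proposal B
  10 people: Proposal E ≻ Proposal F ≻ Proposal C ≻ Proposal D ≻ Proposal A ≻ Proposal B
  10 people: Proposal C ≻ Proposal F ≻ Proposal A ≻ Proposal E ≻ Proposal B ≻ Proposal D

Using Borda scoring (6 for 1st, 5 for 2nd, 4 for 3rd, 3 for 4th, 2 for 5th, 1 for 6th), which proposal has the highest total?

Proposal A: 16×5 + 8×1 + 7×4 + 8×4 + 10×2 + 10×4 = 208
Proposal B: 16×6 + 8×2 + 7×6 + 8×1 + 10×1 + 10×2 = 192
Proposal C: 16×3 + 8×6 + 7×3 + 8×2 + 10×4 + 10×6 = 233
Proposal D: 16×1 + 8×4 + 7×2 + 8×5 + 10×3 + 10×1 = 142
Proposal E: 16×2 + 8×5 + 7×1 + 8×3 + 10×6 + 10×3 = 193
Proposal F: 16×4 + 8×3 + 7×5 + 8×6 + 10×5 + 10×5 = 271

Proposal F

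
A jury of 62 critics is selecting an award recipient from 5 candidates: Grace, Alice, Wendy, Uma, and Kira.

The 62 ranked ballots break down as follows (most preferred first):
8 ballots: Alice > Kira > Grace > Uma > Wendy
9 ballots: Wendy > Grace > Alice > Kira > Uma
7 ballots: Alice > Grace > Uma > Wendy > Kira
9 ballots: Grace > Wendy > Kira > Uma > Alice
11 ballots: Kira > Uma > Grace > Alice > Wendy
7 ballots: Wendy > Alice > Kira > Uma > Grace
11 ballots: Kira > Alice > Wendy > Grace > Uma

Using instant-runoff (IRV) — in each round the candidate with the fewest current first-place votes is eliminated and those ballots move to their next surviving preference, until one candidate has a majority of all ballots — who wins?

Wendy

Round 1: Grace 9, Alice 15, Wendy 16, Uma 0, Kira 22. Uma eliminated.
Round 2: Grace 9, Alice 15, Wendy 16, Kira 22. Grace eliminated.
Round 3: Alice 15, Wendy 25, Kira 22. Alice eliminated.
Round 4: Wendy 32, Kira 30. Wendy has a majority (≥32).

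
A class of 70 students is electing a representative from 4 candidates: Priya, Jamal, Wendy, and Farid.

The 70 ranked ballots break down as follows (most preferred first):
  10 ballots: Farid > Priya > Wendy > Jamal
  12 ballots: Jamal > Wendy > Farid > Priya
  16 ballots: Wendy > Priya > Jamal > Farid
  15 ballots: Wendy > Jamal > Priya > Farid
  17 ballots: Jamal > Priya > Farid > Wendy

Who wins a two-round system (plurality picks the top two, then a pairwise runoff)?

Wendy

Round 1 first-place votes: Priya 0, Jamal 29, Wendy 31, Farid 10. Wendy and Jamal advance.
Runoff: Wendy is ranked above Jamal on 41 ballots, Jamal above Wendy on 29.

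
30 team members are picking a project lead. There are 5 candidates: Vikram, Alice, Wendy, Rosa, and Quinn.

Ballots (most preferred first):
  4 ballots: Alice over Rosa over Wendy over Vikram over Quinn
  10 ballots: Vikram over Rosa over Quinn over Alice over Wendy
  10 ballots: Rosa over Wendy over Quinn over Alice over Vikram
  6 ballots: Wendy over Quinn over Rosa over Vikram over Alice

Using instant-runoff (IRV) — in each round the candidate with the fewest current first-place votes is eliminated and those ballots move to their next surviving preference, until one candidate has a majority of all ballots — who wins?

Round 1: Vikram 10, Alice 4, Wendy 6, Rosa 10, Quinn 0. Quinn eliminated.
Round 2: Vikram 10, Alice 4, Wendy 6, Rosa 10. Alice eliminated.
Round 3: Vikram 10, Wendy 6, Rosa 14. Wendy eliminated.
Round 4: Vikram 10, Rosa 20. Rosa has a majority (≥16).

Rosa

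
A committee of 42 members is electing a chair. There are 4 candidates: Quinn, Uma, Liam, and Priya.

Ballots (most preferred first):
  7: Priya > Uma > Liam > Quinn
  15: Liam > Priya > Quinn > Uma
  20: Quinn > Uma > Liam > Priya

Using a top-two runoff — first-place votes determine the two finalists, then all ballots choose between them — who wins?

Round 1 first-place votes: Quinn 20, Uma 0, Liam 15, Priya 7. Quinn and Liam advance.
Runoff: Quinn is ranked above Liam on 20 ballots, Liam above Quinn on 22.

Liam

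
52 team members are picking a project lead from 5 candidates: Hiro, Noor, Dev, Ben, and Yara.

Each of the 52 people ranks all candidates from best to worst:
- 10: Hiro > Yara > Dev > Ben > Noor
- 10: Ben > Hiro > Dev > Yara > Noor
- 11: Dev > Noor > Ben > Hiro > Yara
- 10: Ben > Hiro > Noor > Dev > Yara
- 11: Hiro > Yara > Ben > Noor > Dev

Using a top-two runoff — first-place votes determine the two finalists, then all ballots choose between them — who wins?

Round 1 first-place votes: Hiro 21, Noor 0, Dev 11, Ben 20, Yara 0. Hiro and Ben advance.
Runoff: Hiro is ranked above Ben on 21 ballots, Ben above Hiro on 31.

Ben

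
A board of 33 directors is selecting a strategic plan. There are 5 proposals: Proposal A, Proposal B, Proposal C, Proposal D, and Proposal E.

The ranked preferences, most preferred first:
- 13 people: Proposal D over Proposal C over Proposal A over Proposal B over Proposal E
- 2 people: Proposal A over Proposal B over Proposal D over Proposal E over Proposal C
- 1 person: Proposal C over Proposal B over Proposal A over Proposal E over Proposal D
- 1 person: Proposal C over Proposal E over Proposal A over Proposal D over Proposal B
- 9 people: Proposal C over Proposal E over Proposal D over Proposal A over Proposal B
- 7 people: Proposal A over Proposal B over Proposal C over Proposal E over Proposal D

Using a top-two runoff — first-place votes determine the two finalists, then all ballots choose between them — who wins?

Proposal C

Round 1 first-place votes: Proposal A 9, Proposal B 0, Proposal C 11, Proposal D 13, Proposal E 0. Proposal D and Proposal C advance.
Runoff: Proposal D is ranked above Proposal C on 15 ballots, Proposal C above Proposal D on 18.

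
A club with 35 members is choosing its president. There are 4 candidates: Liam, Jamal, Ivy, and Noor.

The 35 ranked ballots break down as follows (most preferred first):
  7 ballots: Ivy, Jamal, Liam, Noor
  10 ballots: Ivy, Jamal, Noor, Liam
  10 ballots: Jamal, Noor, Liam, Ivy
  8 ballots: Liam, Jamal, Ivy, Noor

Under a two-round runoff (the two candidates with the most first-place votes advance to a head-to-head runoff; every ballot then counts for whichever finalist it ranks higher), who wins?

Round 1 first-place votes: Liam 8, Jamal 10, Ivy 17, Noor 0. Ivy and Jamal advance.
Runoff: Ivy is ranked above Jamal on 17 ballots, Jamal above Ivy on 18.

Jamal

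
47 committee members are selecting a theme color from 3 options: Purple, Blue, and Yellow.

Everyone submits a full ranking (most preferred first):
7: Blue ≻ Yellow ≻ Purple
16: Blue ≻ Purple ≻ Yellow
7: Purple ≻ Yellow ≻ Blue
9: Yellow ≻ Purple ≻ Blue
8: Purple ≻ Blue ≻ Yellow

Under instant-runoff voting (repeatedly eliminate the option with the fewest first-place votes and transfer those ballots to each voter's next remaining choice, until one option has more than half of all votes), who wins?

Purple

Round 1: Purple 15, Blue 23, Yellow 9. Yellow eliminated.
Round 2: Purple 24, Blue 23. Purple has a majority (≥24).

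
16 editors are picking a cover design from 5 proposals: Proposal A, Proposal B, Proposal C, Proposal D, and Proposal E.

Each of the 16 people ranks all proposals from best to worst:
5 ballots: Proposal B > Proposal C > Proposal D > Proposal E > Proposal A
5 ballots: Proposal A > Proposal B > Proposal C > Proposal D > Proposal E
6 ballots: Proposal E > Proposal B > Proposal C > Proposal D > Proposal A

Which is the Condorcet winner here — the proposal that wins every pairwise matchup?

Proposal B vs Proposal A: 11–5
Proposal B vs Proposal C: 16–0
Proposal B vs Proposal D: 16–0
Proposal B vs Proposal E: 10–6
Proposal B beats every other proposal.

Proposal B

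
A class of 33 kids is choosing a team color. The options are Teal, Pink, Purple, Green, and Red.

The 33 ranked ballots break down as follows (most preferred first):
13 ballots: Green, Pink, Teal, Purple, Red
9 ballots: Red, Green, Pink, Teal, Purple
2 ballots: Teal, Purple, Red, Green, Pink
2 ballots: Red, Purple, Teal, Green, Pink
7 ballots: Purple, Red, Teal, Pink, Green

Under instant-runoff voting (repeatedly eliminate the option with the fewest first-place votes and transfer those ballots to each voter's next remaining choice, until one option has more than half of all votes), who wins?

Red

Round 1: Teal 2, Pink 0, Purple 7, Green 13, Red 11. Pink eliminated.
Round 2: Teal 2, Purple 7, Green 13, Red 11. Teal eliminated.
Round 3: Purple 9, Green 13, Red 11. Purple eliminated.
Round 4: Green 13, Red 20. Red has a majority (≥17).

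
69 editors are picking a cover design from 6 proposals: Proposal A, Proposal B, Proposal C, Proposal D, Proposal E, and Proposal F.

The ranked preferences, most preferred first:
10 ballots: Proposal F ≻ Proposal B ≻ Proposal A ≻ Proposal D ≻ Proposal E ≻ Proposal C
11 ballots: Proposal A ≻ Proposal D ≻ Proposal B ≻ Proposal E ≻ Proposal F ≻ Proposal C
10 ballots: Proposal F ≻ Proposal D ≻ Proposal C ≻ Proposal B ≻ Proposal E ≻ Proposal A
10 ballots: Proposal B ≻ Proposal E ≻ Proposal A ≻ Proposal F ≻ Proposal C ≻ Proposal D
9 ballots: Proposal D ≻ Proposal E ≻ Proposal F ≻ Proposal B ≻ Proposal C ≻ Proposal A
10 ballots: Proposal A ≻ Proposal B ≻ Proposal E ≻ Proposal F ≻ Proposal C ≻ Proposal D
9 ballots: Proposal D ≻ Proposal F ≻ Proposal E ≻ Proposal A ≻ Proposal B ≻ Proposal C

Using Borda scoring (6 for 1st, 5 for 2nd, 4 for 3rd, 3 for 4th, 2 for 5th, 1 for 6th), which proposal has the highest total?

Proposal A: 10×4 + 11×6 + 10×1 + 10×4 + 9×1 + 10×6 + 9×3 = 252
Proposal B: 10×5 + 11×4 + 10×3 + 10×6 + 9×3 + 10×5 + 9×2 = 279
Proposal C: 10×1 + 11×1 + 10×4 + 10×2 + 9×2 + 10×2 + 9×1 = 128
Proposal D: 10×3 + 11×5 + 10×5 + 10×1 + 9×6 + 10×1 + 9×6 = 263
Proposal E: 10×2 + 11×3 + 10×2 + 10×5 + 9×5 + 10×4 + 9×4 = 244
Proposal F: 10×6 + 11×2 + 10×6 + 10×3 + 9×4 + 10×3 + 9×5 = 283

Proposal F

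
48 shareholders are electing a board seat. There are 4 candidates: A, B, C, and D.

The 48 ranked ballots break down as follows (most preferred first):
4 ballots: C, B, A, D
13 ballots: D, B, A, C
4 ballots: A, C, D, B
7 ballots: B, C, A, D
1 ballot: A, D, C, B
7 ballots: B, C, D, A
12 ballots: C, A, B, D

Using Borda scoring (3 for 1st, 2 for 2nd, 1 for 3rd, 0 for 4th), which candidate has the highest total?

A: 4×1 + 13×1 + 4×3 + 7×1 + 1×3 + 7×0 + 12×2 = 63
B: 4×2 + 13×2 + 4×0 + 7×3 + 1×0 + 7×3 + 12×1 = 88
C: 4×3 + 13×0 + 4×2 + 7×2 + 1×1 + 7×2 + 12×3 = 85
D: 4×0 + 13×3 + 4×1 + 7×0 + 1×2 + 7×1 + 12×0 = 52

B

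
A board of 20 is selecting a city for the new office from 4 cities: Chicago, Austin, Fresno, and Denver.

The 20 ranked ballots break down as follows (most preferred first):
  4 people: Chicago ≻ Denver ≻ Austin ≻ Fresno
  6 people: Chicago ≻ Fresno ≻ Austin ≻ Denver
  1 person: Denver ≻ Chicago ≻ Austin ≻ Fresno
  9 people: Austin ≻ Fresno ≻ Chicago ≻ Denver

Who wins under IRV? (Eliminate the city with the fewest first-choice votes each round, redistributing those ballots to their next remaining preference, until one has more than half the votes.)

Chicago

Round 1: Chicago 10, Austin 9, Fresno 0, Denver 1. Fresno eliminated.
Round 2: Chicago 10, Austin 9, Denver 1. Denver eliminated.
Round 3: Chicago 11, Austin 9. Chicago has a majority (≥11).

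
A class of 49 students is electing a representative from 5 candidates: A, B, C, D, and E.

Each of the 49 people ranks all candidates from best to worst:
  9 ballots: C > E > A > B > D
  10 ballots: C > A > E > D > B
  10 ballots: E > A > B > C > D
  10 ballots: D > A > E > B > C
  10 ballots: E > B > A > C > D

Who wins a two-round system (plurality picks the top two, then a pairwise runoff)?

E

Round 1 first-place votes: A 0, B 0, C 19, D 10, E 20. E and C advance.
Runoff: E is ranked above C on 30 ballots, C above E on 19.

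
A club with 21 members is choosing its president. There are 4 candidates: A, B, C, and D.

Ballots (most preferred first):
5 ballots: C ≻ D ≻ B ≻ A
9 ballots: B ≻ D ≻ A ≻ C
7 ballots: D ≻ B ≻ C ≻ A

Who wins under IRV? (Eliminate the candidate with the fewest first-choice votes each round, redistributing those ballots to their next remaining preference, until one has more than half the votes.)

D

Round 1: A 0, B 9, C 5, D 7. A eliminated.
Round 2: B 9, C 5, D 7. C eliminated.
Round 3: B 9, D 12. D has a majority (≥11).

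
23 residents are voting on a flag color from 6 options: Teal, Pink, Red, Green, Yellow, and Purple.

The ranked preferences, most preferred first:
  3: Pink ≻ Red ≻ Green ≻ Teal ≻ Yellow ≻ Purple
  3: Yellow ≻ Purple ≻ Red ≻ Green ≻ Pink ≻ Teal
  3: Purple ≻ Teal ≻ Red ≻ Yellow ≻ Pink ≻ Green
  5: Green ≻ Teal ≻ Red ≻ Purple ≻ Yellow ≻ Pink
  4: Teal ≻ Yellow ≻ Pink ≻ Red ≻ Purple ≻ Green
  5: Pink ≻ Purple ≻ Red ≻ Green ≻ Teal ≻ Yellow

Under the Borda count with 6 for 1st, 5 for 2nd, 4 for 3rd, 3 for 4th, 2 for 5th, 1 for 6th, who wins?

Teal: 3×3 + 3×1 + 3×5 + 5×5 + 4×6 + 5×2 = 86
Pink: 3×6 + 3×2 + 3×2 + 5×1 + 4×4 + 5×6 = 81
Red: 3×5 + 3×4 + 3×4 + 5×4 + 4×3 + 5×4 = 91
Green: 3×4 + 3×3 + 3×1 + 5×6 + 4×1 + 5×3 = 73
Yellow: 3×2 + 3×6 + 3×3 + 5×2 + 4×5 + 5×1 = 68
Purple: 3×1 + 3×5 + 3×6 + 5×3 + 4×2 + 5×5 = 84

Red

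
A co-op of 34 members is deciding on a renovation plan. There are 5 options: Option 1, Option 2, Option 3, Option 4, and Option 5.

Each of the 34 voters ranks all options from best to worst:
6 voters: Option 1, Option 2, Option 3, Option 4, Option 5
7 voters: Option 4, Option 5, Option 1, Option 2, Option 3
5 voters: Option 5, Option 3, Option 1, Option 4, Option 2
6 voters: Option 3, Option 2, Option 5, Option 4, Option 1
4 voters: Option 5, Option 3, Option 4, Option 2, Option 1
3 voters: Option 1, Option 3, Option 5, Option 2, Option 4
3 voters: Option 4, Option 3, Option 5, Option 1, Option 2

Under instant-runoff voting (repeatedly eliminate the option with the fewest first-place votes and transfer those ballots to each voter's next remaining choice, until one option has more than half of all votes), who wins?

Option 5

Round 1: Option 1 9, Option 2 0, Option 3 6, Option 4 10, Option 5 9. Option 2 eliminated.
Round 2: Option 1 9, Option 3 6, Option 4 10, Option 5 9. Option 3 eliminated.
Round 3: Option 1 9, Option 4 10, Option 5 15. Option 1 eliminated.
Round 4: Option 4 16, Option 5 18. Option 5 has a majority (≥18).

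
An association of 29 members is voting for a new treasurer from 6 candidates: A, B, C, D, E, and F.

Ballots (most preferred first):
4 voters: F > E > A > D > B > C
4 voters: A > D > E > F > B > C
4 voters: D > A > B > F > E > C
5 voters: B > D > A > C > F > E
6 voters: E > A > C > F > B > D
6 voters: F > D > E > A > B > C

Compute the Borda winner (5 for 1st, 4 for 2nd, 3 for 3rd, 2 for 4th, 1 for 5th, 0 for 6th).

A: 4×3 + 4×5 + 4×4 + 5×3 + 6×4 + 6×2 = 99
B: 4×1 + 4×1 + 4×3 + 5×5 + 6×1 + 6×1 = 57
C: 4×0 + 4×0 + 4×0 + 5×2 + 6×3 + 6×0 = 28
D: 4×2 + 4×4 + 4×5 + 5×4 + 6×0 + 6×4 = 88
E: 4×4 + 4×3 + 4×1 + 5×0 + 6×5 + 6×3 = 80
F: 4×5 + 4×2 + 4×2 + 5×1 + 6×2 + 6×5 = 83

A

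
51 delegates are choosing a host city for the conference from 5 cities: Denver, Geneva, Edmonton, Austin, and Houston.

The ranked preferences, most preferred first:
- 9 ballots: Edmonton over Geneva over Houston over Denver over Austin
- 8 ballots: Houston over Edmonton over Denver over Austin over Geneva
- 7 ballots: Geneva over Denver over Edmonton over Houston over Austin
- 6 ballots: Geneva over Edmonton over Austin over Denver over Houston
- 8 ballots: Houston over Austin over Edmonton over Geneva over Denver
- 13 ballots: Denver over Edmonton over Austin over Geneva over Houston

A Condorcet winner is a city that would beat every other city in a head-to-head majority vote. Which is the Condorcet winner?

Edmonton vs Denver: 31–20
Edmonton vs Geneva: 38–13
Edmonton vs Austin: 43–8
Edmonton vs Houston: 35–16
Edmonton beats every other city.

Edmonton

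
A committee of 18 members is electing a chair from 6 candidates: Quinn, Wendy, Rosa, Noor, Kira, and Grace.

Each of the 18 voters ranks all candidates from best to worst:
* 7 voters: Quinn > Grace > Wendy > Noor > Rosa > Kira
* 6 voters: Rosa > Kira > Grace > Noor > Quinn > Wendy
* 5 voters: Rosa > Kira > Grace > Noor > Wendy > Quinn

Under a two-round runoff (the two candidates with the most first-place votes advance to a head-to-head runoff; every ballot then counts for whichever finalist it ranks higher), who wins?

Rosa

Round 1 first-place votes: Quinn 7, Wendy 0, Rosa 11, Noor 0, Kira 0, Grace 0. Rosa and Quinn advance.
Runoff: Rosa is ranked above Quinn on 11 ballots, Quinn above Rosa on 7.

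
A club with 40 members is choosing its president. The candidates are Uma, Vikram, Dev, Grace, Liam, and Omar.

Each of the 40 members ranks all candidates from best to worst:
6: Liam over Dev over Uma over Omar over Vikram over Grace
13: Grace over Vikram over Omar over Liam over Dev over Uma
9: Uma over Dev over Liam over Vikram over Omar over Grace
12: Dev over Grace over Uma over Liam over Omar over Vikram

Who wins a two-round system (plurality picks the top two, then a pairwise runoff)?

Round 1 first-place votes: Uma 9, Vikram 0, Dev 12, Grace 13, Liam 6, Omar 0. Grace and Dev advance.
Runoff: Grace is ranked above Dev on 13 ballots, Dev above Grace on 27.

Dev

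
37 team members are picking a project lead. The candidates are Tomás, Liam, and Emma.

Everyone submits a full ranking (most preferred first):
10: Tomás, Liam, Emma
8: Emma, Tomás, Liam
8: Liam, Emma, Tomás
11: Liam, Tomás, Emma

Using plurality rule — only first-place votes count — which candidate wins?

First-place votes: Tomás 10, Liam 19, Emma 8.

Liam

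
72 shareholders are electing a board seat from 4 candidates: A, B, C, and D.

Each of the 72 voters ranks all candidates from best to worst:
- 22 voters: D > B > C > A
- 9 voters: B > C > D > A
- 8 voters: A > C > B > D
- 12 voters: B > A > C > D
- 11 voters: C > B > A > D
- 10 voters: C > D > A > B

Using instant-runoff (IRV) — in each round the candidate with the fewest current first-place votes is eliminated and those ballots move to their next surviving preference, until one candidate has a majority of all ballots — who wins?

C

Round 1: A 8, B 21, C 21, D 22. A eliminated.
Round 2: B 21, C 29, D 22. B eliminated.
Round 3: C 50, D 22. C has a majority (≥37).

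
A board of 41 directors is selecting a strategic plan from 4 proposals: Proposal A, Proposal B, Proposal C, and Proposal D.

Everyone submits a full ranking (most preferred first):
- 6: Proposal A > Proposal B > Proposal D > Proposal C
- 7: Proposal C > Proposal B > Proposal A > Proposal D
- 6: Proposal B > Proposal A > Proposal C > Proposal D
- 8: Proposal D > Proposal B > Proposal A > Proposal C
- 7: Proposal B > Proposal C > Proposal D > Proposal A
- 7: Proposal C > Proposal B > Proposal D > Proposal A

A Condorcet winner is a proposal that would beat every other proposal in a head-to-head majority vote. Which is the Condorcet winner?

Proposal B

Proposal B vs Proposal A: 35–6
Proposal B vs Proposal C: 27–14
Proposal B vs Proposal D: 33–8
Proposal B beats every other proposal.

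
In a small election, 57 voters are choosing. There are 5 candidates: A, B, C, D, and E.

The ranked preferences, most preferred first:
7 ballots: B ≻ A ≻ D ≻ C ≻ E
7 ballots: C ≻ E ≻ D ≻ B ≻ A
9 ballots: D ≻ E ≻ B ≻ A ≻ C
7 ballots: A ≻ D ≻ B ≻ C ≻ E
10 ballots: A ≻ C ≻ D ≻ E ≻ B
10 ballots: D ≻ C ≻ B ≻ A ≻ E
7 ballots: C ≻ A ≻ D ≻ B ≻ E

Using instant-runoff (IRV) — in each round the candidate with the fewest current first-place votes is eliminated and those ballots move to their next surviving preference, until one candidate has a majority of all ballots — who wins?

Round 1: A 17, B 7, C 14, D 19, E 0. E eliminated.
Round 2: A 17, B 7, C 14, D 19. B eliminated.
Round 3: A 24, C 14, D 19. C eliminated.
Round 4: A 31, D 26. A has a majority (≥29).

A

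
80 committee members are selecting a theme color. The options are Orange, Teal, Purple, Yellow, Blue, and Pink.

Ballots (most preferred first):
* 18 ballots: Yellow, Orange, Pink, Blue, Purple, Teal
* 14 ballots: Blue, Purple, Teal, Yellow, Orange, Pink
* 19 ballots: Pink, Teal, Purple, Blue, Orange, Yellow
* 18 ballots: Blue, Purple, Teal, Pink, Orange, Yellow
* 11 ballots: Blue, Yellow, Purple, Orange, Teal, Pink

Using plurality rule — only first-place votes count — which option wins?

First-place votes: Orange 0, Teal 0, Purple 0, Yellow 18, Blue 43, Pink 19.

Blue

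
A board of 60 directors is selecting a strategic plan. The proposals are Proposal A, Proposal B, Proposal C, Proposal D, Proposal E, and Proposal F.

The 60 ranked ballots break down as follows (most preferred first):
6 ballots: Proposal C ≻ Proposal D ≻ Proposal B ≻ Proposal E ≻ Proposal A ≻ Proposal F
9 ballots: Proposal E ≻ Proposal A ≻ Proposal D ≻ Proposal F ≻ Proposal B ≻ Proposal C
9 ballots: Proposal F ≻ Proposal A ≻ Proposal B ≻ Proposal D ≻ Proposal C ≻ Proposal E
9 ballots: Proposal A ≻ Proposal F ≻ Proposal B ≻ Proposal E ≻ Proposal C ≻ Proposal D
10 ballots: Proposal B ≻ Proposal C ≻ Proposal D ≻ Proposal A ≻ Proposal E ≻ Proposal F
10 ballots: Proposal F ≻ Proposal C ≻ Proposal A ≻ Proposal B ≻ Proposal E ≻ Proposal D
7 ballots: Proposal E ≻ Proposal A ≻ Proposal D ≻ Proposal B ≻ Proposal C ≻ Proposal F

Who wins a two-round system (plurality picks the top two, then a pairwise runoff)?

Proposal E

Round 1 first-place votes: Proposal A 9, Proposal B 10, Proposal C 6, Proposal D 0, Proposal E 16, Proposal F 19. Proposal F and Proposal E advance.
Runoff: Proposal F is ranked above Proposal E on 28 ballots, Proposal E above Proposal F on 32.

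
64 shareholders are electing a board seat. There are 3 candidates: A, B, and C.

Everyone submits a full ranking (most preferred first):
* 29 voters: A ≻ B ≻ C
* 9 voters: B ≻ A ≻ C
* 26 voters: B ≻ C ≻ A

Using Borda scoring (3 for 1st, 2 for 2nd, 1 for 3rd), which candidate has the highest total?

B

A: 29×3 + 9×2 + 26×1 = 131
B: 29×2 + 9×3 + 26×3 = 163
C: 29×1 + 9×1 + 26×2 = 90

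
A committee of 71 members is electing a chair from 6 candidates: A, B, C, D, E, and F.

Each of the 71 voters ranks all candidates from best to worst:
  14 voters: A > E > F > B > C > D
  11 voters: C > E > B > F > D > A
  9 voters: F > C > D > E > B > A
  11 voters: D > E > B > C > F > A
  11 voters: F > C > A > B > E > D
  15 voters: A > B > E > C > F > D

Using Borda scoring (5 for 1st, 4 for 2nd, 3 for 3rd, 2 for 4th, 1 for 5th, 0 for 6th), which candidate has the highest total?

A: 14×5 + 11×0 + 9×0 + 11×0 + 11×3 + 15×5 = 178
B: 14×2 + 11×3 + 9×1 + 11×3 + 11×2 + 15×4 = 185
C: 14×1 + 11×5 + 9×4 + 11×2 + 11×4 + 15×2 = 201
D: 14×0 + 11×1 + 9×3 + 11×5 + 11×0 + 15×0 = 93
E: 14×4 + 11×4 + 9×2 + 11×4 + 11×1 + 15×3 = 218
F: 14×3 + 11×2 + 9×5 + 11×1 + 11×5 + 15×1 = 190

E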